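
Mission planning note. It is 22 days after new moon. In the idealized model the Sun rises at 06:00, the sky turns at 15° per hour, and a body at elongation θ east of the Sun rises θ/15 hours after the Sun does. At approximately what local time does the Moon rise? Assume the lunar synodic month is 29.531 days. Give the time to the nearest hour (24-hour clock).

Elongation θ = 360° × 22/29.531 ≈ 268.2°.
The Moon trails the Sun by θ/15 = 268.2/15 ≈ 17.88 hours.
06:00 + 17.88 h ≈ 23:53 → 00:00 to the nearest hour.

00:00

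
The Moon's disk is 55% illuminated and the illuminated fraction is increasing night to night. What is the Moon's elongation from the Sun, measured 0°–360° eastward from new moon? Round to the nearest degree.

cos θ = 1 − 2f = -0.100, giving a principal value of 95.7°.
Before full moon the principal value applies: θ = 95.7°.

96°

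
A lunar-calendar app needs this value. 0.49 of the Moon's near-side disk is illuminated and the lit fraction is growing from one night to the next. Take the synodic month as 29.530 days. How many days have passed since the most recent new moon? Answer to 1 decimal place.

Invert f = (1 − cos θ)/2 to get cos θ = 1 − 2(0.49) = 0.020, hence θ₀ = arccos 0.020 = 88.9°.
Waxing ⇒ before full, so θ = 88.9°.
That fraction of the synodic month is 88.9/360 × 29.530 d ≈ 7.29 d.

7.3 days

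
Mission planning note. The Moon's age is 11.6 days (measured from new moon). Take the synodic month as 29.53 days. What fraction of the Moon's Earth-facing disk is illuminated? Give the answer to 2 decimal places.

0.89

Elongation θ = 360° × 11.6/29.53 ≈ 141.4°.
cos 141.4° = (-0.782), so f = (1 − (-0.782))/2 = 0.891.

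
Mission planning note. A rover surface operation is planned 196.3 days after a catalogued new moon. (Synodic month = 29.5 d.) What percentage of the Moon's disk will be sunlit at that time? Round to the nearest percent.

78%

196.3 d spans 6 complete synodic months (6 × 29.5 = 177.00 d) plus 19.30 d.
The Moon has covered 19.30/29.5 of its cycle, so θ ≈ 360° × 19.30/29.5 = 235.5°.
cos 235.5° = (-0.566), so f = (1 − (-0.566))/2 = 0.783, so 78%.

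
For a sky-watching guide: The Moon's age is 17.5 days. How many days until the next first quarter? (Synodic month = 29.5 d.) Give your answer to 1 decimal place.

First quarter is 0.25 of the way through the cycle: age 0.25 × 29.5 = 7.375 d.
This lunation's first quarter (7.375 d) has passed, so add one period: 36.875 − 17.5 = 19.375 days.

19.4 days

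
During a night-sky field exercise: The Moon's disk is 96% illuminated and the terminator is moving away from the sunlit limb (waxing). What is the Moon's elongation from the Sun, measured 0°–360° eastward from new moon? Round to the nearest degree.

157°

cos θ = 1 − 2f = -0.920, giving a principal value of 156.9°.
Before full moon the principal value applies: θ = 156.9°.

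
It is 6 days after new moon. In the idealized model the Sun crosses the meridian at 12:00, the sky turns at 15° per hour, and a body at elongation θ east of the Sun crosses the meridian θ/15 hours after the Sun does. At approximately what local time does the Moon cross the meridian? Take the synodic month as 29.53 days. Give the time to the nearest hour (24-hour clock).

17:00

Elongation θ = 360° × 6/29.53 ≈ 73.1°.
Delay after the Sun = 73.1° / (15°/h) ≈ 4.88 h.
12:00 + 4.88 h ≈ 16:53 → 17:00 to the nearest hour.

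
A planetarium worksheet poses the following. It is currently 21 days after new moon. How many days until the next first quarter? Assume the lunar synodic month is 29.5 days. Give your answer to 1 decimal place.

15.9 days

First quarter is 0.25 of the way through the cycle: age 0.25 × 29.5 = 7.375 d.
Already past this cycle's first quarter; the next is at 7.375 + 29.5 = 36.875 d, so 36.875 − 21 = 15.875 days.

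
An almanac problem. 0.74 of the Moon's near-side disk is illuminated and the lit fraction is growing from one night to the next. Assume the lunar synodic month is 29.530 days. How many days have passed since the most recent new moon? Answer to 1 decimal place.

From f = (1 − cos θ)/2: cos θ = 1 − 2×0.74 = -0.480; arccos → 118.7°.
Waxing ⇒ before full, so θ = 118.7°.
At 360°/29.530 d per day, 118.7° corresponds to 9.74 days.

9.7 days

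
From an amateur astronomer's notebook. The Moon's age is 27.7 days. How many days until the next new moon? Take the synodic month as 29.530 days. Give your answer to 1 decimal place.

The next new moon completes the synodic month: 29.530 − 27.7 = 1.830 days.

1.8 days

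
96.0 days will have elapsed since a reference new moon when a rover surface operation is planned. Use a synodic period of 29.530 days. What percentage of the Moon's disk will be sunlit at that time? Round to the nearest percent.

96.0 d spans 3 complete synodic months (3 × 29.530 = 88.59 d) plus 7.41 d.
The Moon has covered 7.41/29.530 of its cycle, so θ ≈ 360° × 7.41/29.530 = 90.3°.
cos 90.3° = (-0.006), so f = (1 − (-0.006))/2 = 0.503, so 50%.

50%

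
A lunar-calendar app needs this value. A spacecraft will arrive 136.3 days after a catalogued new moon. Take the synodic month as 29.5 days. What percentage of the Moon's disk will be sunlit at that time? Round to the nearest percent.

Reduce mod P: 136.3 − 4×29.5 = 18.30 d into the current lunation.
Elongation θ = 360° × 18.30/29.5 ≈ 223.3°.
Illuminated fraction = (1 − cos 223.3°)/2 = (1 − (-0.728))/2 ≈ 0.864, so 86%.

86%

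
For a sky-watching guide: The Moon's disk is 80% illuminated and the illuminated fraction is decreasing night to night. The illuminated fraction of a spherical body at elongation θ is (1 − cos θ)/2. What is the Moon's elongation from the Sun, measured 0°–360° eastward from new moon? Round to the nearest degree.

233°

From f = (1 − cos θ)/2: cos θ = 1 − 2×0.80 = -0.600; arccos → 126.9°.
A waning Moon lies in 180°–360°, so θ = 360° − 126.9° = 233.1°.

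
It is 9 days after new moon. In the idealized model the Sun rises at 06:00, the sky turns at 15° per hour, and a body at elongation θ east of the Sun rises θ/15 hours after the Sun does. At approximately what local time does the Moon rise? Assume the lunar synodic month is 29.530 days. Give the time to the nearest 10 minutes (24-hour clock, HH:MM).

Phase angle: θ = 360°·(9 d)/(29.530 d) = 109.7°.
At 15° of sky rotation per hour, 109.7° corresponds to a 7.31 h lag.
06:00 + 7.315 h ≈ 13:19 → 13:20 to the nearest ten minutes.

13:20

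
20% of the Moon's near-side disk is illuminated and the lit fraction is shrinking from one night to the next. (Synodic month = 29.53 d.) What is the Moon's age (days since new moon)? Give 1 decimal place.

From f = (1 − cos θ)/2: cos θ = 1 − 2×0.20 = 0.600; arccos → 53.1°.
A waning Moon lies in 180°–360°, so θ = 360° − 53.1° = 306.9°.
At 360°/29.53 d per day, 306.9° corresponds to 25.17 days.

25.2 days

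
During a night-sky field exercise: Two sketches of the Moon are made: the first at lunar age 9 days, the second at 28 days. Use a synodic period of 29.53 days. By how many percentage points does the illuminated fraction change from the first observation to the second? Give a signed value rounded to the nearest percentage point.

θ₁ = 360° × 9/29.53 = 109.7°, f₁ = (1 − cos θ₁)/2 = 0.669.
θ₂ = 360° × 28/29.53 = 341.3°, f₂ = (1 − cos θ₂)/2 = 0.026.
Change = f₂ − f₁ = -0.642 → -64 percentage points.

-64 percentage points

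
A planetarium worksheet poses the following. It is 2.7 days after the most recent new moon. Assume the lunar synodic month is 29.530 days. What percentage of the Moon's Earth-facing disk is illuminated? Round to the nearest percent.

Phase angle: θ = 360°·(2.7 d)/(29.530 d) = 32.9°.
Illuminated fraction = (1 − cos 32.9°)/2 = (1 − 0.839)/2 ≈ 0.080, so 8%.

8%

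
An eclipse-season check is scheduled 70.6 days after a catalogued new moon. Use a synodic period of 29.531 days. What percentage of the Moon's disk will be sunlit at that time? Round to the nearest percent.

70.6/29.531 = 2.391 lunations, so 2 complete cycles and 11.54 d into the next.
Phase angle: θ = 360°·(11.54 d)/(29.531 d) = 140.7°.
With cos θ = (-0.773), the lit fraction is (1 − (-0.773))/2 ≈ 0.887, so 89%.

89%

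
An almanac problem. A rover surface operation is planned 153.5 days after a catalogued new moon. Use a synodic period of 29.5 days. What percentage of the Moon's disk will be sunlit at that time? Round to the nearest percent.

36%

153.5 d spans 5 complete synodic months (5 × 29.5 = 147.50 d) plus 6.00 d.
Phase angle: θ = 360°·(6.00 d)/(29.5 d) = 73.2°.
cos 73.2° = 0.289, so f = (1 − 0.289)/2 = 0.356, so 36%.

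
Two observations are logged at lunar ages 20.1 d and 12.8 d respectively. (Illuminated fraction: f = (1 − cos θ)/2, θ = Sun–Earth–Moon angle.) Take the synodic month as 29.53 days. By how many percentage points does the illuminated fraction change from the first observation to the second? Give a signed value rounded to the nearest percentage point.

θ₁ = 360° × 20.1/29.53 = 245.0°, f₁ = (1 − cos θ₁)/2 = 0.711.
θ₂ = 360° × 12.8/29.53 = 156.0°, f₂ = (1 − cos θ₂)/2 = 0.957.
Change = f₂ − f₁ = +0.246 → +25 percentage points.

+25 pp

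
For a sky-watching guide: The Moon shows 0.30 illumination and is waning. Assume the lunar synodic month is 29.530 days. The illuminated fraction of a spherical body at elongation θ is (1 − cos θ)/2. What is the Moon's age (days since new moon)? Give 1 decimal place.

24.1 days

Invert f = (1 − cos θ)/2 to get cos θ = 1 − 2(0.30) = 0.400, hence θ₀ = arccos 0.400 = 66.4°.
Waning ⇒ past full, so θ = 360° − 66.4° = 293.6°.
That fraction of the synodic month is 293.6/360 × 29.530 d ≈ 24.08 d.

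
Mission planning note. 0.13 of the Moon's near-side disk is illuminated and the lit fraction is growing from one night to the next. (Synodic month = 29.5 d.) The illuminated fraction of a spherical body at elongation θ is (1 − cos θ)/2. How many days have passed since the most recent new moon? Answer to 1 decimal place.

cos θ = 1 − 2f = 0.740, giving a principal value of 42.3°.
Before full moon the principal value applies: θ = 42.3°.
Age = 29.5 × 42.3°/360° ≈ 3.46 days.

3.5 days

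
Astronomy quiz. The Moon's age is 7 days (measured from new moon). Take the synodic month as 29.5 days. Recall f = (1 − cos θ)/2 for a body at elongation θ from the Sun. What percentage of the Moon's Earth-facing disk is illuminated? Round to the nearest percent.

Phase angle: θ = 360°·(7 d)/(29.5 d) = 85.4°.
With cos θ = 0.080, the lit fraction is (1 − 0.080)/2 ≈ 0.460, so 46%.

46%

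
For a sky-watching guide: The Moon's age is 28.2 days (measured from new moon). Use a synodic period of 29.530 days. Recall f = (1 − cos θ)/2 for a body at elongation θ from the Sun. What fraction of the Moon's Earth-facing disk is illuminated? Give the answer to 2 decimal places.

Elongation θ = 360° × 28.2/29.530 ≈ 343.8°.
cos 343.8° = 0.960, so f = (1 − 0.960)/2 = 0.020.

0.02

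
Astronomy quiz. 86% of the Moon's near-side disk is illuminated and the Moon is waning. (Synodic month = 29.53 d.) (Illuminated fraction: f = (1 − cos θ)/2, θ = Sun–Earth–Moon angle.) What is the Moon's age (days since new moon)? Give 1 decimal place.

Invert f = (1 − cos θ)/2 to get cos θ = 1 − 2(0.86) = -0.720, hence θ₀ = arccos -0.720 = 136.1°.
A waning Moon lies in 180°–360°, so θ = 360° − 136.1° = 223.9°.
Age = 29.53 × 223.9°/360° ≈ 18.37 days.

18.4 days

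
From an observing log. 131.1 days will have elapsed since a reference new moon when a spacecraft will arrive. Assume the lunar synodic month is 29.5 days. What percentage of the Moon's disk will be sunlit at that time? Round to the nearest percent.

97%

131.1/29.5 = 4.444 lunations, so 4 complete cycles and 13.10 d into the next.
The Moon has covered 13.10/29.5 of its cycle, so θ ≈ 360° × 13.10/29.5 = 159.9°.
With cos θ = (-0.939), the lit fraction is (1 − (-0.939))/2 ≈ 0.969, so 97%.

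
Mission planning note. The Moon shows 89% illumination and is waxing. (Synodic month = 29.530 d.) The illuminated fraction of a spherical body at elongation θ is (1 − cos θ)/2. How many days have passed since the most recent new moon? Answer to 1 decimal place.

From f = (1 − cos θ)/2: cos θ = 1 − 2×0.89 = -0.780; arccos → 141.3°.
Waxing ⇒ before full, so θ = 141.3°.
That fraction of the synodic month is 141.3/360 × 29.530 d ≈ 11.59 d.

11.6 days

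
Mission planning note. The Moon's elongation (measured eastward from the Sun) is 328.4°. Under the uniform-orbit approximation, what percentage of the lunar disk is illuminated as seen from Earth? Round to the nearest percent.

f = (1 − cos 328.4°)/2 = (1 − 0.852)/2 ≈ 0.074, i.e. 7%.

7%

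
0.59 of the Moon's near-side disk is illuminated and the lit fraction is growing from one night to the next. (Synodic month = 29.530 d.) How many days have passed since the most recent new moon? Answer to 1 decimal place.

From f = (1 − cos θ)/2: cos θ = 1 − 2×0.59 = -0.180; arccos → 100.4°.
Before full moon the principal value applies: θ = 100.4°.
At 360°/29.530 d per day, 100.4° corresponds to 8.23 days.

8.2 days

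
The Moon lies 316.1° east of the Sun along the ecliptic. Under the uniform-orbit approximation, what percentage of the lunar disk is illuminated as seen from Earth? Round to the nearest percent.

Half-versine of 316.1°: (1 − 0.721)/2 = 0.140, i.e. 14%.

14%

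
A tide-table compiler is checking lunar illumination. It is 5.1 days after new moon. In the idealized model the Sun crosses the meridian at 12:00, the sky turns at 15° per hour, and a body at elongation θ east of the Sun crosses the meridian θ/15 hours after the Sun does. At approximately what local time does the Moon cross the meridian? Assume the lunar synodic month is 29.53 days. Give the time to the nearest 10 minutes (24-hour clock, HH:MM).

16:10

The Moon has covered 5.1/29.53 of its cycle, so θ ≈ 360° × 5.1/29.53 = 62.2°.
At 15° of sky rotation per hour, 62.2° corresponds to a 4.14 h lag.
12:00 + 4.145 h ≈ 16:09 → 16:10 to the nearest ten minutes.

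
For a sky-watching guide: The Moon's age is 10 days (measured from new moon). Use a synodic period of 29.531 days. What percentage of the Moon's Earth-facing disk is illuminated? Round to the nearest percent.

76%

Phase angle: θ = 360°·(10 d)/(29.531 d) = 121.9°.
Illuminated fraction = (1 − cos 121.9°)/2 = (1 − (-0.529))/2 ≈ 0.764, so 76%.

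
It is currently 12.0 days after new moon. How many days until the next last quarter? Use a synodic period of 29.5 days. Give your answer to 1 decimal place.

Last quarter occurs at elongation 270°, i.e. at age 29.5 × 270/360 = 22.125 d.
That is 22.125 − 12.0 = 10.125 days ahead.

10.1 days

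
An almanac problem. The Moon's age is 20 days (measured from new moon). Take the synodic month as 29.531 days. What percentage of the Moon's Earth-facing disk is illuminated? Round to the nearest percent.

72%

The Moon has covered 20/29.531 of its cycle, so θ ≈ 360° × 20/29.531 = 243.8°.
With cos θ = (-0.441), the lit fraction is (1 − (-0.441))/2 ≈ 0.721, so 72%.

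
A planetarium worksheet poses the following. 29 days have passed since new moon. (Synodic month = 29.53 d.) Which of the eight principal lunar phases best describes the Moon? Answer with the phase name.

new moon

At 29/29.53 of the cycle, θ ≈ 354° — the new moon range.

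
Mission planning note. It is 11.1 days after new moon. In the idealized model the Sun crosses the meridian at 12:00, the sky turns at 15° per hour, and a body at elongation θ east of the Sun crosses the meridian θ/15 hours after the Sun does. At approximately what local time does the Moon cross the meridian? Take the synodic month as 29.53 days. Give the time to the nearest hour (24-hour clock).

The Moon has covered 11.1/29.53 of its cycle, so θ ≈ 360° × 11.1/29.53 = 135.3°.
At 15° of sky rotation per hour, 135.3° corresponds to a 9.02 h lag.
12:00 + 9.02 h ≈ 21:01 → 21:00 to the nearest hour.

21:00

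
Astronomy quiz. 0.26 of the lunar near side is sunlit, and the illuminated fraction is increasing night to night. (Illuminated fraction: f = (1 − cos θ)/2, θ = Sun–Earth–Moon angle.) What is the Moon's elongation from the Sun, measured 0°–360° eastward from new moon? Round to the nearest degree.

61°

cos θ = 1 − 2f = 0.480, giving a principal value of 61.3°.
Waxing ⇒ before full, so θ = 61.3°.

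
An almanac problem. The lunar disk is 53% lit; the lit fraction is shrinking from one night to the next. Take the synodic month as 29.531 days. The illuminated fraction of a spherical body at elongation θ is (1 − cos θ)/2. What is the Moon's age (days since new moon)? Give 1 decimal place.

cos θ = 1 − 2f = -0.060, giving a principal value of 93.4°.
A waning Moon lies in 180°–360°, so θ = 360° − 93.4° = 266.6°.
That fraction of the synodic month is 266.6/360 × 29.531 d ≈ 21.87 d.

21.9 days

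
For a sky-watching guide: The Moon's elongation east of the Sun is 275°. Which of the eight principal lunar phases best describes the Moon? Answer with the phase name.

The last quarter sector spans roughly 248°–292°; 275° falls inside it.

last quarter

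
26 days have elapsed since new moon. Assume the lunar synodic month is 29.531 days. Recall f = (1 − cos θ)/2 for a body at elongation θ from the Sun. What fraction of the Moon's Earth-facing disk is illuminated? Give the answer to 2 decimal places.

Phase angle: θ = 360°·(26 d)/(29.531 d) = 317.0°.
cos 317.0° = 0.731, so f = (1 − 0.731)/2 = 0.135.

0.13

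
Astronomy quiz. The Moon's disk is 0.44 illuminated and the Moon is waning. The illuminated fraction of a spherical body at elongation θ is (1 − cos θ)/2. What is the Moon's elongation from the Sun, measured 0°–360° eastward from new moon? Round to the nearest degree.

From f = (1 − cos θ)/2: cos θ = 1 − 2×0.44 = 0.120; arccos → 83.1°.
Since the Moon is past full (waning), take the reflex angle: θ = 360° − 83.1° = 276.9°.

277°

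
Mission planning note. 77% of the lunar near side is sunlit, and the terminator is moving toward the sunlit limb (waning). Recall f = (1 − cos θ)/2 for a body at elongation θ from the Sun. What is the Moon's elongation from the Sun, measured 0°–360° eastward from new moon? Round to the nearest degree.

237°

From f = (1 − cos θ)/2: cos θ = 1 − 2×0.77 = -0.540; arccos → 122.7°.
Waning ⇒ past full, so θ = 360° − 122.7° = 237.3°.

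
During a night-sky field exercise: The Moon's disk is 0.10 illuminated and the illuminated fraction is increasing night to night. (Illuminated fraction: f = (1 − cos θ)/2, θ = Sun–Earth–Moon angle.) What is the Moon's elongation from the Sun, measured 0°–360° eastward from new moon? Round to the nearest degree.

37°

Invert f = (1 − cos θ)/2 to get cos θ = 1 − 2(0.10) = 0.800, hence θ₀ = arccos 0.800 = 36.9°.
Before full moon the principal value applies: θ = 36.9°.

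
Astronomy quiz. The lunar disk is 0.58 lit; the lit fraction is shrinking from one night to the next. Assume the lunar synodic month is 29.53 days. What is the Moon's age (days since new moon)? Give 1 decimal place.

21.4 days

From f = (1 − cos θ)/2: cos θ = 1 − 2×0.58 = -0.160; arccos → 99.2°.
Since the Moon is past full (waning), take the reflex angle: θ = 360° − 99.2° = 260.8°.
At 360°/29.53 d per day, 260.8° corresponds to 21.39 days.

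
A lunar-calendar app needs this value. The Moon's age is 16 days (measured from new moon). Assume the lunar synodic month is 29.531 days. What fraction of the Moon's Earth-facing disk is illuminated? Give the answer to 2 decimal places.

0.98

Elongation θ = 360° × 16/29.531 ≈ 195.0°.
With cos θ = (-0.966), the lit fraction is (1 − (-0.966))/2 ≈ 0.983.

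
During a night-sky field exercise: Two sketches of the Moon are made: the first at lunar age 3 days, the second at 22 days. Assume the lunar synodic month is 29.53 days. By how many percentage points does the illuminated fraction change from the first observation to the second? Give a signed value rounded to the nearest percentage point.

θ₁ = 360° × 3/29.53 = 36.6°, f₁ = (1 − cos θ₁)/2 = 0.098.
θ₂ = 360° × 22/29.53 = 268.2°, f₂ = (1 − cos θ₂)/2 = 0.516.
Change = f₂ − f₁ = +0.417 → +42 percentage points.

+42 percentage points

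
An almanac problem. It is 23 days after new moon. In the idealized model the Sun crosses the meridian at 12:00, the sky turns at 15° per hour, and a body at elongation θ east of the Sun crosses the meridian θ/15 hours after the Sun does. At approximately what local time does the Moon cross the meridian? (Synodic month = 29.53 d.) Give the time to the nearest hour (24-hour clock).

Phase angle: θ = 360°·(23 d)/(29.53 d) = 280.4°.
The Moon trails the Sun by θ/15 = 280.4/15 ≈ 18.69 hours.
12:00 + 18.69 h ≈ 06:42 → 07:00 to the nearest hour.

07:00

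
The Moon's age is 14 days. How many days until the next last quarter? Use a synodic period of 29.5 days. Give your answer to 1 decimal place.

Last quarter is 0.75 of the way through the cycle: age 0.75 × 29.5 = 22.125 d.
That is 22.125 − 14 = 8.125 days ahead.

8.1 days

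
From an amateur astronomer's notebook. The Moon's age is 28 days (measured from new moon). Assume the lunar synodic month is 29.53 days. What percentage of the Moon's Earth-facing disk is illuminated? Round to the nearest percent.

3%

Elongation θ = 360° × 28/29.53 ≈ 341.3°.
Illuminated fraction = (1 − cos 341.3°)/2 = (1 − 0.947)/2 ≈ 0.026, so 3%.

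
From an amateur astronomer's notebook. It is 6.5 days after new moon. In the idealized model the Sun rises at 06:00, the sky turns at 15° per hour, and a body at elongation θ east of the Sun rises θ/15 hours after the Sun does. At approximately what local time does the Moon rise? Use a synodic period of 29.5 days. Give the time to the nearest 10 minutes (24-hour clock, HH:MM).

11:20

Elongation θ = 360° × 6.5/29.5 ≈ 79.3°.
The Moon trails the Sun by θ/15 = 79.3/15 ≈ 5.29 hours.
06:00 + 5.288 h ≈ 11:17 → 11:20 to the nearest ten minutes.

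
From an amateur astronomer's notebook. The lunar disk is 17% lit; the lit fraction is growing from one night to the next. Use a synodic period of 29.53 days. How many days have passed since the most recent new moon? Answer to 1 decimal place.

4.0 days

cos θ = 1 − 2f = 0.660, giving a principal value of 48.7°.
Waxing ⇒ before full, so θ = 48.7°.
Age = 29.53 × 48.7°/360° ≈ 3.99 days.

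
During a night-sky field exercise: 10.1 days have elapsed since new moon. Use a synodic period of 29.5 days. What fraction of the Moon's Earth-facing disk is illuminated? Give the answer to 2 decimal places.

Elongation θ = 360° × 10.1/29.5 ≈ 123.3°.
cos 123.3° = (-0.548), so f = (1 − (-0.548))/2 = 0.774.

0.77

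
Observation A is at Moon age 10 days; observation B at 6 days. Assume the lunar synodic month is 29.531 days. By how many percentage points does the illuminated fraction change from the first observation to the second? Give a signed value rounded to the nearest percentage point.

-41 percentage points

θ₁ = 360° × 10/29.531 = 121.9°, f₁ = (1 − cos θ₁)/2 = 0.764.
θ₂ = 360° × 6/29.531 = 73.1°, f₂ = (1 − cos θ₂)/2 = 0.355.
Change = f₂ − f₁ = -0.409 → -41 percentage points.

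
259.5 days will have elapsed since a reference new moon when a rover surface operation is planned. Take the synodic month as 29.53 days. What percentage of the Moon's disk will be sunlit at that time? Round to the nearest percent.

259.5/29.53 = 8.788 lunations, so 8 complete cycles and 23.26 d into the next.
Elongation θ = 360° × 23.26/29.53 ≈ 283.6°.
With cos θ = 0.235, the lit fraction is (1 − 0.235)/2 ≈ 0.383, so 38%.

38%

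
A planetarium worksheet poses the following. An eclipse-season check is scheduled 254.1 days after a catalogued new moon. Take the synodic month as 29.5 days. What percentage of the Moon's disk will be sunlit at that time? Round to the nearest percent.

Reduce mod P: 254.1 − 8×29.5 = 18.10 d into the current lunation.
The Moon has covered 18.10/29.5 of its cycle, so θ ≈ 360° × 18.10/29.5 = 220.9°.
With cos θ = (-0.756), the lit fraction is (1 − (-0.756))/2 ≈ 0.878, so 88%.

88%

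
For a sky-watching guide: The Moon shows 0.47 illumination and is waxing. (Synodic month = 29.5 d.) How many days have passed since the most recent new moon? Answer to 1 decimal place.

cos θ = 1 − 2f = 0.060, giving a principal value of 86.6°.
Waxing ⇒ before full, so θ = 86.6°.
At 360°/29.5 d per day, 86.6° corresponds to 7.09 days.

7.1 days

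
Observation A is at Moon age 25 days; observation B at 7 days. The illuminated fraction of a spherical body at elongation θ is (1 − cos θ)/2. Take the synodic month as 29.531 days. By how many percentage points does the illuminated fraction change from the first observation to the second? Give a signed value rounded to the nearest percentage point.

First observation: θ = 360°·25/29.531 = 304.8°, so f = 0.215.
Second observation: θ = 85.3°, f = 0.459.
Δf = 0.459 − 0.215 = +0.244, i.e. +24 pp.

+24 percentage points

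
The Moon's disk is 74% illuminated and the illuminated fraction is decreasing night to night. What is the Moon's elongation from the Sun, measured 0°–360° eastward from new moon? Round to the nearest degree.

From f = (1 − cos θ)/2: cos θ = 1 − 2×0.74 = -0.480; arccos → 118.7°.
Since the Moon is past full (waning), take the reflex angle: θ = 360° − 118.7° = 241.3°.

241°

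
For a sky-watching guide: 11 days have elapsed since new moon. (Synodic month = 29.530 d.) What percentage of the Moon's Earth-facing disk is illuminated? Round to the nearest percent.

85%

Elongation θ = 360° × 11/29.530 ≈ 134.1°.
Illuminated fraction = (1 − cos 134.1°)/2 = (1 − (-0.696))/2 ≈ 0.848, so 85%.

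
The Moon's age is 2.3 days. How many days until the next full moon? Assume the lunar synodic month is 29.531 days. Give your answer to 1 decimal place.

12.5 days

Full moon is 0.5 of the way through the cycle: age 0.5 × 29.531 = 14.765 d.
So 12.465 days remain (14.765 − 2.3).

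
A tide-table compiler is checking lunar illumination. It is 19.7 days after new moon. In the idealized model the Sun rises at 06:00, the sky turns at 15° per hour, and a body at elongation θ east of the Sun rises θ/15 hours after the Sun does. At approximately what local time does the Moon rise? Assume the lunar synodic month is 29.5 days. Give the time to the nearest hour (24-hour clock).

22:00

Elongation θ = 360° × 19.7/29.5 ≈ 240.4°.
Delay after the Sun = 240.4° / (15°/h) ≈ 16.03 h.
06:00 + 16.03 h ≈ 22:02 → 22:00 to the nearest hour.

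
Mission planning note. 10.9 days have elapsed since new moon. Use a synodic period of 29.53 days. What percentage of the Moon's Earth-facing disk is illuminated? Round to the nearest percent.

84%

Elongation θ = 360° × 10.9/29.53 ≈ 132.9°.
Illuminated fraction = (1 − cos 132.9°)/2 = (1 − (-0.680))/2 ≈ 0.840, so 84%.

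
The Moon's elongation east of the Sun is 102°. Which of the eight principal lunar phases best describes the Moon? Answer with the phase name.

first quarter

The first quarter sector spans roughly 68°–112°; 102° falls inside it.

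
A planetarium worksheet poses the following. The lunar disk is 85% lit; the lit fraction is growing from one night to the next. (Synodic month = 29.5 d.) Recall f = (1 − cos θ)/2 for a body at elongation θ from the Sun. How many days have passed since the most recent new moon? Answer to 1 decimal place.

cos θ = 1 − 2f = -0.700, giving a principal value of 134.4°.
Before full moon the principal value applies: θ = 134.4°.
That fraction of the synodic month is 134.4/360 × 29.5 d ≈ 11.02 d.

11.0 days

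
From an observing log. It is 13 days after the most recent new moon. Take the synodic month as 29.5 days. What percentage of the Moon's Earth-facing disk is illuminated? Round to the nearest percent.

Elongation θ = 360° × 13/29.5 ≈ 158.6°.
Illuminated fraction = (1 − cos 158.6°)/2 = (1 − (-0.931))/2 ≈ 0.966, so 97%.

97%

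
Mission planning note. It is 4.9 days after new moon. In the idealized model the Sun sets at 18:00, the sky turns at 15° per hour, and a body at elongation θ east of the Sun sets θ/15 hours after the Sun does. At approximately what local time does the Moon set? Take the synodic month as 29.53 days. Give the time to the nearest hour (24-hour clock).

22:00

Phase angle: θ = 360°·(4.9 d)/(29.53 d) = 59.7°.
At 15° of sky rotation per hour, 59.7° corresponds to a 3.98 h lag.
18:00 + 3.98 h ≈ 21:59 → 22:00 to the nearest hour.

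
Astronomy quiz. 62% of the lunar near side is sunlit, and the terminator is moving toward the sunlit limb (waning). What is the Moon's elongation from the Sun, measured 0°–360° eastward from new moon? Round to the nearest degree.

From f = (1 − cos θ)/2: cos θ = 1 − 2×0.62 = -0.240; arccos → 103.9°.
A waning Moon lies in 180°–360°, so θ = 360° − 103.9° = 256.1°.

256°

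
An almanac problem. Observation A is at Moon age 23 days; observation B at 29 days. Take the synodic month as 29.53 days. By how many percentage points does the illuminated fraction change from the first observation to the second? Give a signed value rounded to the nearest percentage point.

θ₁ = 360° × 23/29.53 = 280.4°, f₁ = (1 − cos θ₁)/2 = 0.410.
θ₂ = 360° × 29/29.53 = 353.5°, f₂ = (1 − cos θ₂)/2 = 0.003.
Change = f₂ − f₁ = -0.407 → -41 percentage points.

-41 pp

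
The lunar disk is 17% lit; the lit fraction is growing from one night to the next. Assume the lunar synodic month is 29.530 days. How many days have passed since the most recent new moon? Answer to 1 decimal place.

Invert f = (1 − cos θ)/2 to get cos θ = 1 − 2(0.17) = 0.660, hence θ₀ = arccos 0.660 = 48.7°.
Waxing ⇒ before full, so θ = 48.7°.
That fraction of the synodic month is 48.7/360 × 29.530 d ≈ 3.99 d.

4.0 days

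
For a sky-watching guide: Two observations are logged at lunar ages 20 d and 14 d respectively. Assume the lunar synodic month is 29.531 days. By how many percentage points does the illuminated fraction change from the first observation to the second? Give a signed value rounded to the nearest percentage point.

First observation: θ = 360°·20/29.531 = 243.8°, so f = 0.721.
Second observation: θ = 170.7°, f = 0.993.
Δf = 0.993 − 0.721 = +0.273, i.e. +27 pp.

+27 percentage points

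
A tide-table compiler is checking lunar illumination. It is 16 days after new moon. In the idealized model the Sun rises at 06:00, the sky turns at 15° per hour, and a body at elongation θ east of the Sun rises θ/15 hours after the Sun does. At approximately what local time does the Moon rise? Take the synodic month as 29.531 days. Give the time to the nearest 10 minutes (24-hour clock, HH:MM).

19:00

The Moon has covered 16/29.531 of its cycle, so θ ≈ 360° × 16/29.531 = 195.0°.
Delay after the Sun = 195.0° / (15°/h) ≈ 13.00 h.
06:00 + 13.003 h ≈ 19:00 → 19:00 to the nearest ten minutes.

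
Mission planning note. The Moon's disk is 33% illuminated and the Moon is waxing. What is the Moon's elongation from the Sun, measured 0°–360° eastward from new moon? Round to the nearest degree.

70°

Invert f = (1 − cos θ)/2 to get cos θ = 1 − 2(0.33) = 0.340, hence θ₀ = arccos 0.340 = 70.1°.
Before full moon the principal value applies: θ = 70.1°.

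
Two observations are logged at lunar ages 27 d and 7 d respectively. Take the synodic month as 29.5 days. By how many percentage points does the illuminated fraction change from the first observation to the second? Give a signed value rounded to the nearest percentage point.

+39 percentage points

θ₁ = 360° × 27/29.5 = 329.5°, f₁ = (1 − cos θ₁)/2 = 0.069.
θ₂ = 360° × 7/29.5 = 85.4°, f₂ = (1 − cos θ₂)/2 = 0.460.
Change = f₂ − f₁ = +0.391 → +39 percentage points.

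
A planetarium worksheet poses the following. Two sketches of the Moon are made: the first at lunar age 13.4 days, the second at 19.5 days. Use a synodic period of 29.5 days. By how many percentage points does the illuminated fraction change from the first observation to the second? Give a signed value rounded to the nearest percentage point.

First observation: θ = 360°·13.4/29.5 = 163.5°, so f = 0.979.
Second observation: θ = 238.0°, f = 0.765.
Δf = 0.765 − 0.979 = -0.214, i.e. -21 pp.

-21 pp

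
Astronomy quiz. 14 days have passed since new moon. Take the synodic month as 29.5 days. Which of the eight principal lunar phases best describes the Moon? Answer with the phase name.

full moon

At 14/29.5 of the cycle, θ ≈ 171° — the full moon range.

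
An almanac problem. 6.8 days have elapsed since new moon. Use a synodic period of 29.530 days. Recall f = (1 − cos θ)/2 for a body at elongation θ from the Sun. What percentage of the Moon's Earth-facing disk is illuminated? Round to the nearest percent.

44%

Phase angle: θ = 360°·(6.8 d)/(29.530 d) = 82.9°.
With cos θ = 0.124, the lit fraction is (1 − 0.124)/2 ≈ 0.438, so 44%.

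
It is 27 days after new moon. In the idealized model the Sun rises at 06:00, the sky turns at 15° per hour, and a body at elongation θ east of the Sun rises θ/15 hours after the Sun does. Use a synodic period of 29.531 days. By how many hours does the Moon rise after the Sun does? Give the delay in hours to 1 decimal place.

21.9 h

Elongation θ = 360° × 27/29.531 ≈ 329.1°.
The Moon trails the Sun by θ/15 = 329.1/15 ≈ 21.94 hours.
So the Moon rises 21.94 h after the Sun.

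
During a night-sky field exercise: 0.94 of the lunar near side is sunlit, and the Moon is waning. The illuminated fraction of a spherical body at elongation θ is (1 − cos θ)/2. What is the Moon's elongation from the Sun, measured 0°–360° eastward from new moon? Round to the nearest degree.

208°

From f = (1 − cos θ)/2: cos θ = 1 − 2×0.94 = -0.880; arccos → 151.6°.
Since the Moon is past full (waning), take the reflex angle: θ = 360° − 151.6° = 208.4°.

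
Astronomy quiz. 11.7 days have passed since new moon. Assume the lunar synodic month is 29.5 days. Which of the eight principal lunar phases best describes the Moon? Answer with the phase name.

waxing gibbous

At 11.7/29.5 of the cycle, θ ≈ 143° — the waxing gibbous range.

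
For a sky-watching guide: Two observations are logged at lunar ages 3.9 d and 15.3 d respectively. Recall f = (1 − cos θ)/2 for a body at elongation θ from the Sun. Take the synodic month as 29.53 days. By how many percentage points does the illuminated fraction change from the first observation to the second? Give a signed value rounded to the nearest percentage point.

First observation: θ = 360°·3.9/29.53 = 47.5°, so f = 0.162.
Second observation: θ = 186.5°, f = 0.997.
Δf = 0.997 − 0.162 = +0.834, i.e. +83 pp.

+83 percentage points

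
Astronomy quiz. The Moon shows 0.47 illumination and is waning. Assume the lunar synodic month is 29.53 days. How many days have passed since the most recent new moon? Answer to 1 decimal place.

From f = (1 − cos θ)/2: cos θ = 1 − 2×0.47 = 0.060; arccos → 86.6°.
Waning ⇒ past full, so θ = 360° − 86.6° = 273.4°.
At 360°/29.53 d per day, 273.4° corresponds to 22.43 days.

22.4 days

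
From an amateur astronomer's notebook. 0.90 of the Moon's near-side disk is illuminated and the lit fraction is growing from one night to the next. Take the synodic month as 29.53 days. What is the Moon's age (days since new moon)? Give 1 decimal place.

From f = (1 − cos θ)/2: cos θ = 1 − 2×0.90 = -0.800; arccos → 143.1°.
Before full moon the principal value applies: θ = 143.1°.
Age = 29.53 × 143.1°/360° ≈ 11.74 days.

11.7 days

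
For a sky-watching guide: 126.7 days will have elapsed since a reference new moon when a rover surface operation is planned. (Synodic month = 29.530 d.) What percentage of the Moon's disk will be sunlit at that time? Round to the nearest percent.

126.7 d spans 4 complete synodic months (4 × 29.530 = 118.12 d) plus 8.58 d.
The Moon has covered 8.58/29.530 of its cycle, so θ ≈ 360° × 8.58/29.530 = 104.6°.
cos 104.6° = (-0.252), so f = (1 − (-0.252))/2 = 0.626, so 63%.

63%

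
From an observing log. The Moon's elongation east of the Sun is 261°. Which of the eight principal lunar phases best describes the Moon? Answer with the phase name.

The last quarter sector spans roughly 248°–292°; 261° falls inside it.

last quarter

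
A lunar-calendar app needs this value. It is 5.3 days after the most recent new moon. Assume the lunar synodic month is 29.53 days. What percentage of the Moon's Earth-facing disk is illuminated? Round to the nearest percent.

29%

Elongation θ = 360° × 5.3/29.53 ≈ 64.6°.
Illuminated fraction = (1 − cos 64.6°)/2 = (1 − 0.429)/2 ≈ 0.286, so 29%.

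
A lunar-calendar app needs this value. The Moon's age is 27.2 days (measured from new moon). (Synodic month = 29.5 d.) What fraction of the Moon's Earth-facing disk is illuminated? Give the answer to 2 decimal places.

The Moon has covered 27.2/29.5 of its cycle, so θ ≈ 360° × 27.2/29.5 = 331.9°.
With cos θ = 0.882, the lit fraction is (1 − 0.882)/2 ≈ 0.059.

0.06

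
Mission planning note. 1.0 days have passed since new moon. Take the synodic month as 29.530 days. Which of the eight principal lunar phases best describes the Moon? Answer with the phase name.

At 1.0/29.530 of the cycle, θ ≈ 12° — the new moon range.

new moon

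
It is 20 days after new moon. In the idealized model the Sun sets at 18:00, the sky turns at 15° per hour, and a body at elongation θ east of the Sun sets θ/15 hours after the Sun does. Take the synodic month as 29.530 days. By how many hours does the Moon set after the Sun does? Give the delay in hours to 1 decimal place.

16.3 h

The Moon has covered 20/29.530 of its cycle, so θ ≈ 360° × 20/29.530 = 243.8°.
Delay after the Sun = 243.8° / (15°/h) ≈ 16.25 h.
So the Moon sets 16.25 h after the Sun.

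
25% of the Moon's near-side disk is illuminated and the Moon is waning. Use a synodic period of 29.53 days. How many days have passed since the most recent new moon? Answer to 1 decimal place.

From f = (1 − cos θ)/2: cos θ = 1 − 2×0.25 = 0.500; arccos → 60.0°.
Waning ⇒ past full, so θ = 360° − 60.0° = 300.0°.
That fraction of the synodic month is 300.0/360 × 29.53 d ≈ 24.61 d.

24.6 days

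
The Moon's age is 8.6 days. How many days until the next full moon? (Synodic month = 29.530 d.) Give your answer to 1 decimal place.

Full moon occurs at elongation 180°, i.e. at age 29.530 × 180/360 = 14.765 d.
That is 14.765 − 8.6 = 6.165 days ahead.

6.2 days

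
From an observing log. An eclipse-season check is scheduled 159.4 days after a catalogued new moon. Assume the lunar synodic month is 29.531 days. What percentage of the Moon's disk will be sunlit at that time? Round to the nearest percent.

Reduce mod P: 159.4 − 5×29.531 = 11.75 d into the current lunation.
Elongation θ = 360° × 11.75/29.531 ≈ 143.2°.
Illuminated fraction = (1 − cos 143.2°)/2 = (1 − (-0.801))/2 ≈ 0.900, so 90%.

90%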